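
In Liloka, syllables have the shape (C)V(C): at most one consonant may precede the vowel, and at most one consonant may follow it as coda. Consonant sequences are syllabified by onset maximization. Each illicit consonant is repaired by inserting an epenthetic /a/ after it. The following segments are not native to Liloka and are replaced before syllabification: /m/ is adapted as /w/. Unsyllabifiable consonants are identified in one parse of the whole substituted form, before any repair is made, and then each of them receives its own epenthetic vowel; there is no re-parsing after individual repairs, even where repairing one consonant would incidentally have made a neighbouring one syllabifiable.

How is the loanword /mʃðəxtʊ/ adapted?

waʃaðəxtʊ

Substitution: /m/ → /w/, giving /wʃðəxtʊ/.
The consonants /w/, /ʃ/ cannot be parsed into a legal (C)V(C) syllable (at most one coda consonant is licensed; onsets are limited to one consonant).
Epenthesis after each stranded consonant: /w/ → /wa/, /ʃ/ → /ʃa/.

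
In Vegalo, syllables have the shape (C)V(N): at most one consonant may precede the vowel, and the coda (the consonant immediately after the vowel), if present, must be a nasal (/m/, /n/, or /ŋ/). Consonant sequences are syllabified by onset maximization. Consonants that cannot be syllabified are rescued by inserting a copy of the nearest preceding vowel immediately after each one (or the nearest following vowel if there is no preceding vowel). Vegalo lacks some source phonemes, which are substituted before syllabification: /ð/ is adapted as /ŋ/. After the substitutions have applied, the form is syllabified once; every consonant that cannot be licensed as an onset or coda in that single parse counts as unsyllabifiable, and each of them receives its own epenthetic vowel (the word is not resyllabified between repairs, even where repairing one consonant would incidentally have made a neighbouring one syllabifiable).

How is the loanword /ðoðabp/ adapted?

Substitution: /ð/ → /ŋ/, giving /ŋoŋabp/.
Under (C)V(N), the unsyllabifiable consonants are /b/, /p/ (only a nasal (/m/, /n/, or /ŋ/) is licensed in coda position; onsets are limited to one consonant).
Inserting the epenthetic vowel yields /b/ → /ba/, /p/ → /pa/.

ŋoŋabapa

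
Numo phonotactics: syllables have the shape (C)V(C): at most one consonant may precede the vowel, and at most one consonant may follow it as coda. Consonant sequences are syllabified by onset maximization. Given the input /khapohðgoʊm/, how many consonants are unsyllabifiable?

Under (C)V(C), the unsyllabifiable consonants are /k/, /ð/ (at most one coda consonant is licensed; onsets are limited to one consonant).

2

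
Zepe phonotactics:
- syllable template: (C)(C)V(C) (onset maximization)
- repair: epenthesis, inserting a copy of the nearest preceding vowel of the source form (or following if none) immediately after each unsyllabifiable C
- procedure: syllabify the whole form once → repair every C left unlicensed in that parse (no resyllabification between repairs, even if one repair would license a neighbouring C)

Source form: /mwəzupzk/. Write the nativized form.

Under (C)(C)V(C), the unsyllabifiable consonants are /z/, /k/ (at most one coda consonant is licensed; onsets may contain at most 2 consonants).
Epenthesis after each stranded consonant: /z/ → /zu/, /k/ → /ku/.

mwəzupzuku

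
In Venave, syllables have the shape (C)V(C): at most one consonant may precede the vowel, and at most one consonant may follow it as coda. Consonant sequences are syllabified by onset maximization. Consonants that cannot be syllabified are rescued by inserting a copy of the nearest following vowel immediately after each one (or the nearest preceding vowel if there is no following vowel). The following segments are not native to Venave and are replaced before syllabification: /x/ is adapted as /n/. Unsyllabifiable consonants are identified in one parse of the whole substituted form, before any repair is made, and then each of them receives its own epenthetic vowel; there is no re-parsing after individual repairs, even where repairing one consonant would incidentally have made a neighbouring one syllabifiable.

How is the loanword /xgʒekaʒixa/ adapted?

Substitution: /x/ → /n/, giving /ngʒekaʒina/.
The consonants /n/, /g/ cannot be parsed into a legal (C)V(C) syllable (at most one coda consonant is licensed; onsets are limited to one consonant).
Each unlicensed consonant becomes the onset of a new syllable: /n/ → /ne/, /g/ → /ge/.

negeʒekaʒina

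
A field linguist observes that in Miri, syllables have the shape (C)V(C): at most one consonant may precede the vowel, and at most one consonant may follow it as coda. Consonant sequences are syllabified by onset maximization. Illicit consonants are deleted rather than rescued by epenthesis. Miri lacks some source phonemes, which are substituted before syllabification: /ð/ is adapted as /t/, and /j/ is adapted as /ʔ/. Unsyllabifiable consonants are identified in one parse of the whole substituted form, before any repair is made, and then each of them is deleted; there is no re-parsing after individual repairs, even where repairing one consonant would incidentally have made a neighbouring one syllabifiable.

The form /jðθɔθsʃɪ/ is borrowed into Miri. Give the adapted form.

Substitution: /j/ → /ʔ/, /ð/ → /t/, giving /ʔtθɔθsʃɪ/.
Syllabifying with onset maximization leaves /ʔ/, /t/, /s/ stranded (at most one coda consonant is licensed; onsets are limited to one consonant).
Each unlicensed consonant is deleted: /ʔ/, /t/, /s/.

θɔθʃɪ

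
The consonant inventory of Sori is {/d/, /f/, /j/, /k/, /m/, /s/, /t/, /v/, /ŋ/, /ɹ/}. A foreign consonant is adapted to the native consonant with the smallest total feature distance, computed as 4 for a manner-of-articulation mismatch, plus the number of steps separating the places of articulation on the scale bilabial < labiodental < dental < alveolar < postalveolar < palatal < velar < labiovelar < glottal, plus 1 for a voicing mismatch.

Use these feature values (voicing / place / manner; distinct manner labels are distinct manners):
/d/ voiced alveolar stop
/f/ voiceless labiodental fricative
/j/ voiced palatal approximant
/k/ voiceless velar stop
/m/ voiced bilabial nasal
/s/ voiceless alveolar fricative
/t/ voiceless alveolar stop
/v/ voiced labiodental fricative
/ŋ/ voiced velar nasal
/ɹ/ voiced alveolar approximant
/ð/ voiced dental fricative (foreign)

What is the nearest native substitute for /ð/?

/v/ is closest: same manner (fricative), place distance 1 (dental→labiodental), same voicing; total 1. Next closest is /f/ at distance 2.

v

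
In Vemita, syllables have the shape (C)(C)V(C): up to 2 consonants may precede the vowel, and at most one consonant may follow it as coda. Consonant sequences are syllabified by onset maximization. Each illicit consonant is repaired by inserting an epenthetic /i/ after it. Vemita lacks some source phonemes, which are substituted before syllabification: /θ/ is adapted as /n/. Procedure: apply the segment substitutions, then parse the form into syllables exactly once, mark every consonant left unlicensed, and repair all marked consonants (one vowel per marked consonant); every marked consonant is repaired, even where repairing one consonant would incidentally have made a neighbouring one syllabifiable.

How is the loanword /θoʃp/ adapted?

noʃpi

Substitution: /θ/ → /n/, giving /noʃp/.
The consonants /p/ cannot be parsed into a legal (C)(C)V(C) syllable (at most one coda consonant is licensed; onsets may contain at most 2 consonants).
Each unlicensed consonant becomes the onset of a new syllable: /p/ → /pi/.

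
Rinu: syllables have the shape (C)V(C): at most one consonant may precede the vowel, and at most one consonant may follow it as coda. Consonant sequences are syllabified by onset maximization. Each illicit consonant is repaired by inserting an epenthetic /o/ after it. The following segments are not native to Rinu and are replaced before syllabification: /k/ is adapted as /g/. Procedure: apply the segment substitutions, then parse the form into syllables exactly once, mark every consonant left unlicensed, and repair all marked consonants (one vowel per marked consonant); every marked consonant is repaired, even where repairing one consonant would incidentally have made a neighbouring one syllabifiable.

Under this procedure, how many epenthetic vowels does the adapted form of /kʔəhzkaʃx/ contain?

3

After substitution the input is /gʔəhzgaʃx/.
The unsyllabifiable consonants are /g/, /z/, /x/; each receives one epenthetic vowel.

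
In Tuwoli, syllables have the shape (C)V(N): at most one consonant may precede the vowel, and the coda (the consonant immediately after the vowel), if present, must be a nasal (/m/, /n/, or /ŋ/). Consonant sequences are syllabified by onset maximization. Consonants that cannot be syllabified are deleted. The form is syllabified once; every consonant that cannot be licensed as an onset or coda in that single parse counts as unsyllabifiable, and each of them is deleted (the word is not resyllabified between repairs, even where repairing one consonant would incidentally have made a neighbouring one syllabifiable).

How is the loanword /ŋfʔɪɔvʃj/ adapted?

ʔɪɔ

Syllabifying with onset maximization leaves /ŋ/, /f/, /v/, /ʃ/, /j/ stranded (only a nasal (/m/, /n/, or /ŋ/) is licensed in coda position; onsets are limited to one consonant).
Deleting the stranded consonants removes /ŋ/, /f/, /v/, /ʃ/, /j/.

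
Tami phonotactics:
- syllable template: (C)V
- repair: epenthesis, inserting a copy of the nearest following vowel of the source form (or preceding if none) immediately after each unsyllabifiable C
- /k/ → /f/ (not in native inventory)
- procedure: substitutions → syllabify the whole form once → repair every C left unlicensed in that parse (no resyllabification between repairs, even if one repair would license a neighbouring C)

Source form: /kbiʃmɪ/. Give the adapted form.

Substitution: /k/ → /f/, giving /fbiʃmɪ/.
Under (C)V, the unsyllabifiable consonants are /f/, /ʃ/ (no codas are permitted; onsets are limited to one consonant).
Each unlicensed consonant becomes the onset of a new syllable: /f/ → /fi/, /ʃ/ → /ʃɪ/.

fibiʃɪmɪ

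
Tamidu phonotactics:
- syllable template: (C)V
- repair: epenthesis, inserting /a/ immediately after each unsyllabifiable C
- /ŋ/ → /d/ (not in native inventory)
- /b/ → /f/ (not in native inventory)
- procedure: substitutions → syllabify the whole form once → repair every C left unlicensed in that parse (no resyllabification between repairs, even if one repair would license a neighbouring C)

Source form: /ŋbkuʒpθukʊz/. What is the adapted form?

dafakuʒapaθukʊza

Substitution: /ŋ/ → /d/, /b/ → /f/, giving /dfkuʒpθukʊz/.
Under (C)V, the unsyllabifiable consonants are /d/, /f/, /ʒ/, /p/, /z/ (no codas are permitted; onsets are limited to one consonant).
Inserting the epenthetic vowel yields /d/ → /da/, /f/ → /fa/, /ʒ/ → /ʒa/, /p/ → /pa/, /z/ → /za/.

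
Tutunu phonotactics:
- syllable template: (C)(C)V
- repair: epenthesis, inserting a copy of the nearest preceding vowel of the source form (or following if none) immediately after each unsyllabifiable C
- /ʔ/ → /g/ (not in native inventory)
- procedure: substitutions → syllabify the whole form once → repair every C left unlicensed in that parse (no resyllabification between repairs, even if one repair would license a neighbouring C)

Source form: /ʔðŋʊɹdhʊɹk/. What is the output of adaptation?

gʊðŋʊɹʊdhʊɹʊkʊ

Substitution: /ʔ/ → /g/, giving /gðŋʊɹdhʊɹk/.
Under (C)(C)V, the unsyllabifiable consonants are /g/, /ɹ/, /ɹ/, /k/ (no codas are permitted; onsets may contain at most 2 consonants).
Each unlicensed consonant becomes the onset of a new syllable: /g/ → /gʊ/, /ɹ/ → /ɹʊ/, /ɹ/ → /ɹʊ/, /k/ → /kʊ/.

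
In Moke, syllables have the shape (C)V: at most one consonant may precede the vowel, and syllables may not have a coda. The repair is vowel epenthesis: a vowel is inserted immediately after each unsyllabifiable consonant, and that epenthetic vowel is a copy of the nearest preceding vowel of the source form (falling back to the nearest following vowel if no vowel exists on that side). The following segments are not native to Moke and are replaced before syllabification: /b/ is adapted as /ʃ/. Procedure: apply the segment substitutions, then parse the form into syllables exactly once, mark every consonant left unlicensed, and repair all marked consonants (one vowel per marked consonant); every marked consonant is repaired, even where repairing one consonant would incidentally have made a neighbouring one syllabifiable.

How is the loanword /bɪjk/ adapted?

ʃɪjɪkɪ

Substitution: /b/ → /ʃ/, giving /ʃɪjk/.
Under (C)V, the unsyllabifiable consonants are /j/, /k/ (no codas are permitted; onsets are limited to one consonant).
Epenthesis after each stranded consonant: /j/ → /jɪ/, /k/ → /kɪ/.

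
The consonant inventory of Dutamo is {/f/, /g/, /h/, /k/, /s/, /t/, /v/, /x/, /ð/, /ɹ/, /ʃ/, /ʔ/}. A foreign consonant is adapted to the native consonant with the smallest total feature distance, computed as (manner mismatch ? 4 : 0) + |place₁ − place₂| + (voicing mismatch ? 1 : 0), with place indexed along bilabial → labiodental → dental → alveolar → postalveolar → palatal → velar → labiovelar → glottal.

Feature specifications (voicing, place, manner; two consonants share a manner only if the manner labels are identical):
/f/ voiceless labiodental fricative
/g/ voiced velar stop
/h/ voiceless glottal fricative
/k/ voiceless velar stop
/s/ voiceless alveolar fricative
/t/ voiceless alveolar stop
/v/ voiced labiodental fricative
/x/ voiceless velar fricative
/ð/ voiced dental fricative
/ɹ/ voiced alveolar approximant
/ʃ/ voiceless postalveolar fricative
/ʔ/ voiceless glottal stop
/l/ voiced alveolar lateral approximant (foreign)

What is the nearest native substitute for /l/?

/ɹ/ is closest: manner differs (lateral approximant→approximant, +4), place distance 0 (alveolar→alveolar), same voicing; total 4. Next closest is /s/ at distance 5.

ɹ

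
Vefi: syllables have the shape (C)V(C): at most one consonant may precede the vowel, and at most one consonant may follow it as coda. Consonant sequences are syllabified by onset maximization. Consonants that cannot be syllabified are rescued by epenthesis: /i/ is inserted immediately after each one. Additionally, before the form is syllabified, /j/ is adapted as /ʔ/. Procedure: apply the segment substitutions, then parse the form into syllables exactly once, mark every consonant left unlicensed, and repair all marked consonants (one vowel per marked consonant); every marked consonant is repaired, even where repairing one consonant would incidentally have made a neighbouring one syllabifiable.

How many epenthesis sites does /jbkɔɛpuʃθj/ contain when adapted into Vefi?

After substitution the input is /ʔbkɔɛpuʃθʔ/.
The unsyllabifiable consonants are /ʔ/, /b/, /θ/, /ʔ/; each receives one epenthetic vowel.

4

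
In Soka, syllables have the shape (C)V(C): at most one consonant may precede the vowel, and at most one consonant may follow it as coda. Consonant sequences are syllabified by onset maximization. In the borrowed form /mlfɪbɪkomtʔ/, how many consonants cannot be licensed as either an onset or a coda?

4

Under (C)V(C), the unsyllabifiable consonants are /m/, /l/, /t/, /ʔ/ (at most one coda consonant is licensed; onsets are limited to one consonant).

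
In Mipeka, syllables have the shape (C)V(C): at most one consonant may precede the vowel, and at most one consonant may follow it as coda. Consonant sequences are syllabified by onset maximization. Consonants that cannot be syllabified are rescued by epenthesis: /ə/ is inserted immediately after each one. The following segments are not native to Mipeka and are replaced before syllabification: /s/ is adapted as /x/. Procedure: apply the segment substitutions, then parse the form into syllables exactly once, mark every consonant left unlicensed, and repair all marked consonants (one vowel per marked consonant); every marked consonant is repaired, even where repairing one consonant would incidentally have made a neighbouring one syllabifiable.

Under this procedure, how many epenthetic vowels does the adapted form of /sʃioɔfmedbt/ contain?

3

After substitution the input is /xʃioɔfmedbt/.
The unsyllabifiable consonants are /x/, /b/, /t/; each receives one epenthetic vowel.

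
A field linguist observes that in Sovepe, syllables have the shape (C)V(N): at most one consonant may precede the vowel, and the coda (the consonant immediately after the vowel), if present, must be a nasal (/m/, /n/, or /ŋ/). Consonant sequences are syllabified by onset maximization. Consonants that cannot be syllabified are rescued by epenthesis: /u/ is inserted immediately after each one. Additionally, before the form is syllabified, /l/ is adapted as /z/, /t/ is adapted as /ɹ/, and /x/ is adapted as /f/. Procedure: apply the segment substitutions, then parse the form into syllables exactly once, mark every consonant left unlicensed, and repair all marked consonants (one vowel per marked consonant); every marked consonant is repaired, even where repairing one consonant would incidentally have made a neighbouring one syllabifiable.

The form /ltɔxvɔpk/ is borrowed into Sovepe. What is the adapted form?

Substitution: /l/ → /z/, /t/ → /ɹ/, /x/ → /f/, giving /zɹɔfvɔpk/.
The consonants /z/, /f/, /p/, /k/ cannot be parsed into a legal (C)V(N) syllable (only a nasal (/m/, /n/, or /ŋ/) is licensed in coda position; onsets are limited to one consonant).
Epenthesis after each stranded consonant: /z/ → /zu/, /f/ → /fu/, /p/ → /pu/, /k/ → /ku/.

zuɹɔfuvɔpuku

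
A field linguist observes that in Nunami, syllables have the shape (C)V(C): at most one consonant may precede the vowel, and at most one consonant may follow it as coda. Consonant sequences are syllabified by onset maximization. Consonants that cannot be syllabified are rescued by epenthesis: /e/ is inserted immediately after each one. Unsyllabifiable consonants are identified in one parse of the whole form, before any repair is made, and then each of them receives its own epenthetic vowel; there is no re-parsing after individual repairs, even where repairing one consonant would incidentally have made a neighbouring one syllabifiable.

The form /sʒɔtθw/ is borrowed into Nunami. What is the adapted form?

seʒɔtθewe

The consonants /s/, /θ/, /w/ cannot be parsed into a legal (C)V(C) syllable (at most one coda consonant is licensed; onsets are limited to one consonant).
Epenthesis after each stranded consonant: /s/ → /se/, /θ/ → /θe/, /w/ → /we/.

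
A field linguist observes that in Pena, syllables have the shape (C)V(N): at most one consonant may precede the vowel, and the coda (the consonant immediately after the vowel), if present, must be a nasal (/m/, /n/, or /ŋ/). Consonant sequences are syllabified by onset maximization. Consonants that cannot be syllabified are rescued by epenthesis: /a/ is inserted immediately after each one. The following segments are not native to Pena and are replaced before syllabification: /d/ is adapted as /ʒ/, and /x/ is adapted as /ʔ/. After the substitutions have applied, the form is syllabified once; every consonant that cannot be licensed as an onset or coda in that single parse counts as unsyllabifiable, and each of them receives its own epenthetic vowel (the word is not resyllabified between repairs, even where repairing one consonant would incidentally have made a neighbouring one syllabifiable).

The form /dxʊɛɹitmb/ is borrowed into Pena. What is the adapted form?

Substitution: /d/ → /ʒ/, /x/ → /ʔ/, giving /ʒʔʊɛɹitmb/.
The consonants /ʒ/, /t/, /m/, /b/ cannot be parsed into a legal (C)V(N) syllable (only a nasal (/m/, /n/, or /ŋ/) is licensed in coda position; onsets are limited to one consonant).
Inserting the epenthetic vowel yields /ʒ/ → /ʒa/, /t/ → /ta/, /m/ → /ma/, /b/ → /ba/.

ʒaʔʊɛɹitamaba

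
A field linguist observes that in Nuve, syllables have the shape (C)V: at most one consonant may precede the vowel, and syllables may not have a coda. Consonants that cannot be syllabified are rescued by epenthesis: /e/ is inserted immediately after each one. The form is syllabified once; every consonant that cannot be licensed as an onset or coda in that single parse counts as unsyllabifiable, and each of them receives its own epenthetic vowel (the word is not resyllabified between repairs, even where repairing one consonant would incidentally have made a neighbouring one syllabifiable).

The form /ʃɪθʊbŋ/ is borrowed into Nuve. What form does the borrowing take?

The consonants /b/, /ŋ/ cannot be parsed into a legal (C)V syllable (no codas are permitted; onsets are limited to one consonant).
Inserting the epenthetic vowel yields /b/ → /be/, /ŋ/ → /ŋe/.

ʃɪθʊbeŋe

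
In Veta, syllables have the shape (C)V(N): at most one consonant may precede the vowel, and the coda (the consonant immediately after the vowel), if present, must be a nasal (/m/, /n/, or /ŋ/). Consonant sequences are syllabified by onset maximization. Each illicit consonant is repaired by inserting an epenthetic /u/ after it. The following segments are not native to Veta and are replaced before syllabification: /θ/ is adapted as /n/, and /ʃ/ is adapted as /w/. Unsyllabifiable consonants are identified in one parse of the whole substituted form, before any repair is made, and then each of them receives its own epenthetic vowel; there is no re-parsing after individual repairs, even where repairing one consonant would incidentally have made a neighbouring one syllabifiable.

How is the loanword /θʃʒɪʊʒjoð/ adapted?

nuwuʒɪʊʒujoðu

Substitution: /θ/ → /n/, /ʃ/ → /w/, giving /nwʒɪʊʒjoð/.
Syllabifying with onset maximization leaves /n/, /w/, /ʒ/, /ð/ stranded (only a nasal (/m/, /n/, or /ŋ/) is licensed in coda position; onsets are limited to one consonant).
Epenthesis after each stranded consonant: /n/ → /nu/, /w/ → /wu/, /ʒ/ → /ʒu/, /ð/ → /ðu/.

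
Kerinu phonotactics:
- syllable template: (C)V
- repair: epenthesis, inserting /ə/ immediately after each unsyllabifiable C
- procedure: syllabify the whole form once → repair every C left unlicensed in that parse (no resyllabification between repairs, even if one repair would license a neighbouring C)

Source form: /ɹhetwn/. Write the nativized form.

Under (C)V, the unsyllabifiable consonants are /ɹ/, /t/, /w/, /n/ (no codas are permitted; onsets are limited to one consonant).
Each unlicensed consonant becomes the onset of a new syllable: /ɹ/ → /ɹə/, /t/ → /tə/, /w/ → /wə/, /n/ → /nə/.

ɹəhetəwənə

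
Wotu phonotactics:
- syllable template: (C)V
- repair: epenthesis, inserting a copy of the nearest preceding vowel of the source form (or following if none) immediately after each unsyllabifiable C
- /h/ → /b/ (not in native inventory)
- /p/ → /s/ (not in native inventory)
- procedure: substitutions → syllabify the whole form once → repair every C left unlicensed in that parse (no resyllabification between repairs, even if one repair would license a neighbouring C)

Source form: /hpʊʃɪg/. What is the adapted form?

Substitution: /h/ → /b/, /p/ → /s/, giving /bsʊʃɪg/.
Under (C)V, the unsyllabifiable consonants are /b/, /g/ (no codas are permitted; onsets are limited to one consonant).
Inserting the epenthetic vowel yields /b/ → /bʊ/, /g/ → /gɪ/.

bʊsʊʃɪgɪ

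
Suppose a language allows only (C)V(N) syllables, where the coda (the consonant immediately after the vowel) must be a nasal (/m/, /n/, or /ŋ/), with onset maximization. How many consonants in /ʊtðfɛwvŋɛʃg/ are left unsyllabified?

Under (C)V(N), the unsyllabifiable consonants are /t/, /ð/, /w/, /v/, /ʃ/, /g/ (only a nasal (/m/, /n/, or /ŋ/) is licensed in coda position; onsets are limited to one consonant).

6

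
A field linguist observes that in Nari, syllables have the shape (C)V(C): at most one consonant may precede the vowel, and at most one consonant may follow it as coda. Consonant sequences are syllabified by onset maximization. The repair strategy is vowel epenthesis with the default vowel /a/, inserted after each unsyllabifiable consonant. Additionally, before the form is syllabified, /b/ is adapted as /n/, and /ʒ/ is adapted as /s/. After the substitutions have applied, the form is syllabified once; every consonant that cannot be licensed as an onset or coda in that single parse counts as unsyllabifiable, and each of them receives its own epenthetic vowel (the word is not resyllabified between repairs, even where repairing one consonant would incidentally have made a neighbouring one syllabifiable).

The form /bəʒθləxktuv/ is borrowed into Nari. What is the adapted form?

Substitution: /b/ → /n/, /ʒ/ → /s/, giving /nəsθləxktuv/.
Under (C)V(C), the unsyllabifiable consonants are /θ/, /k/ (at most one coda consonant is licensed; onsets are limited to one consonant).
Each unlicensed consonant becomes the onset of a new syllable: /θ/ → /θa/, /k/ → /ka/.

nəsθaləxkatuv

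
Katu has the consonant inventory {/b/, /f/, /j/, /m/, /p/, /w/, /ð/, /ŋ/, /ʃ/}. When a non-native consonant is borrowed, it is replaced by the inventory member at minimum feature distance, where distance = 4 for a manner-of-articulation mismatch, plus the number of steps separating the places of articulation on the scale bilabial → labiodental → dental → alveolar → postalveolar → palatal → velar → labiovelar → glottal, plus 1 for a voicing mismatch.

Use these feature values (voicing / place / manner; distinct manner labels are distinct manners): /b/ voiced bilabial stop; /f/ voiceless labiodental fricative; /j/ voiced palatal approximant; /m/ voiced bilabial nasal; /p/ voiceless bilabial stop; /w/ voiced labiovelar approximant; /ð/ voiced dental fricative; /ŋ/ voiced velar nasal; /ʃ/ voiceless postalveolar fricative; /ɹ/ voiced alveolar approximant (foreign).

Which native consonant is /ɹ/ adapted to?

j

/j/ is closest: same manner (approximant), place distance 2 (alveolar→palatal), same voicing; total 2. Next closest is /w/ at distance 4.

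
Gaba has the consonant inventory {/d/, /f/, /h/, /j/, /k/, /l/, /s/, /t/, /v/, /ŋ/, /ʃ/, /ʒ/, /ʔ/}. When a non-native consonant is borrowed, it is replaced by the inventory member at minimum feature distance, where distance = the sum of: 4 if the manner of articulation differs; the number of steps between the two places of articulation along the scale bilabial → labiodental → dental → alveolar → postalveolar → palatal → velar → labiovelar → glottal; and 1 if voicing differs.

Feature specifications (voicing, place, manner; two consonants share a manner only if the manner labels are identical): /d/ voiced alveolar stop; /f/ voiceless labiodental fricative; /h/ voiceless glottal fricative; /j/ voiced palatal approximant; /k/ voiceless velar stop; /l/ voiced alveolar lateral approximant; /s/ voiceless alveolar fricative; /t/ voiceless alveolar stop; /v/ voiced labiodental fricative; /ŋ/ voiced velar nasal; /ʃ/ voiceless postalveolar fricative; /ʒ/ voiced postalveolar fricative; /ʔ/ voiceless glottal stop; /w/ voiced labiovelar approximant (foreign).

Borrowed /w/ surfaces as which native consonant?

j

/j/ is closest: same manner (approximant), place distance 2 (labiovelar→palatal), same voicing; total 2. Next closest is /ŋ/ at distance 5.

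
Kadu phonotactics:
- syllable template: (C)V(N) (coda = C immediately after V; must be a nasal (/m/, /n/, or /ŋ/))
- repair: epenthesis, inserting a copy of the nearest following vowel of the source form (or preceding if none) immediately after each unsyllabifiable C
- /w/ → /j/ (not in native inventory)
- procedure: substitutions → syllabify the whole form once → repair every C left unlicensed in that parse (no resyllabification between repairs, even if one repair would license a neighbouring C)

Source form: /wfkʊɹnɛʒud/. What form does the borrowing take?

Substitution: /w/ → /j/, giving /jfkʊɹnɛʒud/.
The consonants /j/, /f/, /ɹ/, /d/ cannot be parsed into a legal (C)V(N) syllable (only a nasal (/m/, /n/, or /ŋ/) is licensed in coda position; onsets are limited to one consonant).
Epenthesis after each stranded consonant: /j/ → /jʊ/, /f/ → /fʊ/, /ɹ/ → /ɹɛ/, /d/ → /du/.

jʊfʊkʊɹɛnɛʒudu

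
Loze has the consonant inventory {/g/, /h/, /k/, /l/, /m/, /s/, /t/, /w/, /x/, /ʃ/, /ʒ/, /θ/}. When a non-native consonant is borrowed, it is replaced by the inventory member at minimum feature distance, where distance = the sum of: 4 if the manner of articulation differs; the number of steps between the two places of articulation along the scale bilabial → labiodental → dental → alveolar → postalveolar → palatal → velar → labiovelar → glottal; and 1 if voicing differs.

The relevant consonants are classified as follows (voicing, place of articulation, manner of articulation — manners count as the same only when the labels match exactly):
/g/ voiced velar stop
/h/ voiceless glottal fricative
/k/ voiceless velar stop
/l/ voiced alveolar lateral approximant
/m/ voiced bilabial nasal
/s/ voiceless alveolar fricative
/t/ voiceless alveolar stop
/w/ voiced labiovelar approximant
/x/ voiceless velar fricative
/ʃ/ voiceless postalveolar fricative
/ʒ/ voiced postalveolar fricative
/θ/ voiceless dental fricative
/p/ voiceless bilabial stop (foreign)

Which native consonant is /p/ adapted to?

/t/ is closest: same manner (stop), place distance 3 (bilabial→alveolar), same voicing; total 3. Next closest is /m/ at distance 5.

t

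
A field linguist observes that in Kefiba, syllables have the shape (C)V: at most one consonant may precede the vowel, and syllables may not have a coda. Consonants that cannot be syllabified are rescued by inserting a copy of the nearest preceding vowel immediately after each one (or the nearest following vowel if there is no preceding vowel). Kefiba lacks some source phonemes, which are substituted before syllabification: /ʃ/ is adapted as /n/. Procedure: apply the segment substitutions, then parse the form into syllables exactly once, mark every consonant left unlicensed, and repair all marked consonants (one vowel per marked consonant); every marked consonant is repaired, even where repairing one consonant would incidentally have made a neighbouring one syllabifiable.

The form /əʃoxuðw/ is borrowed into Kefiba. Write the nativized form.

Substitution: /ʃ/ → /n/, giving /ənoxuðw/.
Syllabifying with onset maximization leaves /ð/, /w/ stranded (no codas are permitted; onsets are limited to one consonant).
Each unlicensed consonant becomes the onset of a new syllable: /ð/ → /ðu/, /w/ → /wu/.

ənoxuðuwu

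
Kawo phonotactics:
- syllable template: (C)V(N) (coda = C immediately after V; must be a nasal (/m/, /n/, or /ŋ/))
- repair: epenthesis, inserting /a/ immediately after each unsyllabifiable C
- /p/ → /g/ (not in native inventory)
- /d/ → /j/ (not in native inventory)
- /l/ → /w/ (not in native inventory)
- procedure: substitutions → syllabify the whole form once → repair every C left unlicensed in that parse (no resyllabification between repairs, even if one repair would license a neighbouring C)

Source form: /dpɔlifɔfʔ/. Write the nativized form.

jagɔwifɔfaʔa

Substitution: /d/ → /j/, /p/ → /g/, /l/ → /w/, giving /jgɔwifɔfʔ/.
Syllabifying with onset maximization leaves /j/, /f/, /ʔ/ stranded (only a nasal (/m/, /n/, or /ŋ/) is licensed in coda position; onsets are limited to one consonant).
Inserting the epenthetic vowel yields /j/ → /ja/, /f/ → /fa/, /ʔ/ → /ʔa/.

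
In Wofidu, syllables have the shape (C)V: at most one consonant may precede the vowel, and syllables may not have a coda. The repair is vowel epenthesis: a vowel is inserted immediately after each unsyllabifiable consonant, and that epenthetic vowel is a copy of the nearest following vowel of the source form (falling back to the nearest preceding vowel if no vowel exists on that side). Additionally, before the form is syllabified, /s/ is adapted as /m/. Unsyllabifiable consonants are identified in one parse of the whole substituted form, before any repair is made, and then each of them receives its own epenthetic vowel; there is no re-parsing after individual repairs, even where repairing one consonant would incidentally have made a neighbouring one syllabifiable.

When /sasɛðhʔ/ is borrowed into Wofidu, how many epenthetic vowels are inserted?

After substitution the input is /mamɛðhʔ/.
The unsyllabifiable consonants are /ð/, /h/, /ʔ/; each receives one epenthetic vowel.

3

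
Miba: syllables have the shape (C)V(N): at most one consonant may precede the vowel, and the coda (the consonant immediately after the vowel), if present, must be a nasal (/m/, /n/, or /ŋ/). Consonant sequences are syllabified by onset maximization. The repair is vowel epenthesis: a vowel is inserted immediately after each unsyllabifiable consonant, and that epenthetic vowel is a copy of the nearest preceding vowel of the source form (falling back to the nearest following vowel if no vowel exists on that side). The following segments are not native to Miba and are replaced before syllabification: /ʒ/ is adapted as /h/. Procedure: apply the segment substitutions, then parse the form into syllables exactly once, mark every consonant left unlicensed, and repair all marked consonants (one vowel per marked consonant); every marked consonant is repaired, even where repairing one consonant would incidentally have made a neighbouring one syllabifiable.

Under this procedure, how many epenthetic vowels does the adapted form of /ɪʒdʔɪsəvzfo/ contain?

After substitution the input is /ɪhdʔɪsəvzfo/.
The unsyllabifiable consonants are /h/, /d/, /v/, /z/; each receives one epenthetic vowel.

4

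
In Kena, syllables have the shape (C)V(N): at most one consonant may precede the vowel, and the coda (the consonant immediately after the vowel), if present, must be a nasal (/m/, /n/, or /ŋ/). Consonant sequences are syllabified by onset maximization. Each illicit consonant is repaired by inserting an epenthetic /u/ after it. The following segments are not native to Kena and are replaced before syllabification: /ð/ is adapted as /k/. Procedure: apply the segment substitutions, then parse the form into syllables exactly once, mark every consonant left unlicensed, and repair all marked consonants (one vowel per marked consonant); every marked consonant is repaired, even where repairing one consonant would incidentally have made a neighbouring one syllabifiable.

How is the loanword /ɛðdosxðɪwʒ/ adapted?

ɛkudosuxukɪwuʒu

Substitution: /ð/ → /k/, giving /ɛkdosxkɪwʒ/.
Under (C)V(N), the unsyllabifiable consonants are /k/, /s/, /x/, /w/, /ʒ/ (only a nasal (/m/, /n/, or /ŋ/) is licensed in coda position; onsets are limited to one consonant).
Each unlicensed consonant becomes the onset of a new syllable: /k/ → /ku/, /s/ → /su/, /x/ → /xu/, /w/ → /wu/, /ʒ/ → /ʒu/.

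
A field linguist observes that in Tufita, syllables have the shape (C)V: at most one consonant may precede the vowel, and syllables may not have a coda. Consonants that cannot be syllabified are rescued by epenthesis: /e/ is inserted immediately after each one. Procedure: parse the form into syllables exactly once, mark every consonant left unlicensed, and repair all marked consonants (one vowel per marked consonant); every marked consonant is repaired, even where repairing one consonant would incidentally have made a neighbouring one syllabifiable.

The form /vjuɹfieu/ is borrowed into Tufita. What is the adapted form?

vejuɹefieu

The consonants /v/, /ɹ/ cannot be parsed into a legal (C)V syllable (no codas are permitted; onsets are limited to one consonant).
Inserting the epenthetic vowel yields /v/ → /ve/, /ɹ/ → /ɹe/.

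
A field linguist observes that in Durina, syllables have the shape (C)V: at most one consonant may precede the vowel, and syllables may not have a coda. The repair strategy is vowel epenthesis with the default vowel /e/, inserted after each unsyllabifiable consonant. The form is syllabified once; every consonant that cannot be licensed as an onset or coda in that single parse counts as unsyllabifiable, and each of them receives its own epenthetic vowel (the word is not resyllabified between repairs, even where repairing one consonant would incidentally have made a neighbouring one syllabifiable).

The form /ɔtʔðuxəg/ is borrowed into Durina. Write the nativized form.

ɔteʔeðuxəge

The consonants /t/, /ʔ/, /g/ cannot be parsed into a legal (C)V syllable (no codas are permitted; onsets are limited to one consonant).
Each unlicensed consonant becomes the onset of a new syllable: /t/ → /te/, /ʔ/ → /ʔe/, /g/ → /ge/.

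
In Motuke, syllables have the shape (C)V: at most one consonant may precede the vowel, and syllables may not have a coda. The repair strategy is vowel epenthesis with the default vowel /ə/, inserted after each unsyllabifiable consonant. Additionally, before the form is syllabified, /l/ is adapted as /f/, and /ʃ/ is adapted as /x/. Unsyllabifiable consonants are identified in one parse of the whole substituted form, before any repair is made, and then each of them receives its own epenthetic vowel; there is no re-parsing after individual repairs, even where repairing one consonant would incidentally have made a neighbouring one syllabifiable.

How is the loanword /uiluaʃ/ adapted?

Substitution: /l/ → /f/, /ʃ/ → /x/, giving /uifuax/.
Syllabifying with onset maximization leaves /x/ stranded (no codas are permitted; onsets are limited to one consonant).
Epenthesis after each stranded consonant: /x/ → /xə/.

uifuaxə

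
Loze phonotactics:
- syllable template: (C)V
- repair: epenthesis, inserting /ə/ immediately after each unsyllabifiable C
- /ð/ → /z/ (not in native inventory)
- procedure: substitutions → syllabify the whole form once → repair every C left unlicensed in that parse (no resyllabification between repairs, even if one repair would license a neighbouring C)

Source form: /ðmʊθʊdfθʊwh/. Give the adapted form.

Substitution: /ð/ → /z/, giving /zmʊθʊdfθʊwh/.
The consonants /z/, /d/, /f/, /w/, /h/ cannot be parsed into a legal (C)V syllable (no codas are permitted; onsets are limited to one consonant).
Each unlicensed consonant becomes the onset of a new syllable: /z/ → /zə/, /d/ → /də/, /f/ → /fə/, /w/ → /wə/, /h/ → /hə/.

zəmʊθʊdəfəθʊwəhə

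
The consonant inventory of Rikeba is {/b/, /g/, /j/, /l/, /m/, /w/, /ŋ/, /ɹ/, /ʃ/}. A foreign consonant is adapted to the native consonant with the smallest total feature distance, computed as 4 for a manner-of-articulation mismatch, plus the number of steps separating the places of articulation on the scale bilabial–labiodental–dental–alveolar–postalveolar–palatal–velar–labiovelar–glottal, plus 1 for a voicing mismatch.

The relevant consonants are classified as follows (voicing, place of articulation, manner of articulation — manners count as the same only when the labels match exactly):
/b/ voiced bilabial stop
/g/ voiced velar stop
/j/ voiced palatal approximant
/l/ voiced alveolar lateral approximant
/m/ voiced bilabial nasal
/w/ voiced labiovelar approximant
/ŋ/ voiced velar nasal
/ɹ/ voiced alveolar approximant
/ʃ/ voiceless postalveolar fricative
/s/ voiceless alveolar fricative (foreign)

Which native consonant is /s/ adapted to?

/ʃ/ is closest: same manner (fricative), place distance 1 (alveolar→postalveolar), same voicing; total 1. Next closest is /l/ at distance 5.

ʃ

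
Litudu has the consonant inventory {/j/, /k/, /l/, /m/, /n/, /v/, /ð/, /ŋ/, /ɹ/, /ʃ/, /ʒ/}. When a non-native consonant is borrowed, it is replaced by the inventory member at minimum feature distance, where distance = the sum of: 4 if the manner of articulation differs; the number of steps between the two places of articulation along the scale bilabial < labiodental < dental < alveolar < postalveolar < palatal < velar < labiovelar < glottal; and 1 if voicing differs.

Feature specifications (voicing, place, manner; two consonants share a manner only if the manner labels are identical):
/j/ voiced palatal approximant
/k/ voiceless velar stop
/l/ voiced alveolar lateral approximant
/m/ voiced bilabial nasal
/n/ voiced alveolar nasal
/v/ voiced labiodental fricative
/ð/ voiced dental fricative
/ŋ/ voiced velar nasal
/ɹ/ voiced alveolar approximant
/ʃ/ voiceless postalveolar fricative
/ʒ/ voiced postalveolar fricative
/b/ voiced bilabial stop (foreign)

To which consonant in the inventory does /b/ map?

m

/m/ is closest: manner differs (stop→nasal, +4), place distance 0 (bilabial→bilabial), same voicing; total 4. Next closest is /v/ at distance 5.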